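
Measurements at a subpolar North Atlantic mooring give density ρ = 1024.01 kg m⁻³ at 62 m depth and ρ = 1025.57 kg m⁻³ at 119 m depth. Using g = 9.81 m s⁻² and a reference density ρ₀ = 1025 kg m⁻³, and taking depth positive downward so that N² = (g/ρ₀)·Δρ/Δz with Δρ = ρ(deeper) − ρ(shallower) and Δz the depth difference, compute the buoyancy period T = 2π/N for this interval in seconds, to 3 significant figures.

388 s

Δρ = 1025.57 − 1024.01 = 1.56 kg m⁻³ over Δz = 119 − 62 = 57 m.
N² = (9.81/1025) × (1.56/57) = 2.6194 × 10⁻⁴ s⁻².
N = √(2.6194 × 10⁻⁴) = 0.016185 rad s⁻¹, so T = 2π/N = 388.21 s ≈ 388 s.
N² > 0, so the interval is statically stable.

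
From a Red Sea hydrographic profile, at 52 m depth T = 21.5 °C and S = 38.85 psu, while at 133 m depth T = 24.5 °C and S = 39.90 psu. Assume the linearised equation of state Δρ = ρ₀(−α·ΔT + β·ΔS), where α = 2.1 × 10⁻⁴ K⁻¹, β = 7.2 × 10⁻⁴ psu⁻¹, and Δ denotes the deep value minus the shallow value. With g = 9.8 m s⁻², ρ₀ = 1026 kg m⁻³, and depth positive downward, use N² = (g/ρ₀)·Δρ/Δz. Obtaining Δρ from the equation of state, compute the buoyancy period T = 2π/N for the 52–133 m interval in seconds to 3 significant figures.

ΔT = +3.0 K, ΔS = +1.05 psu (deep − shallow).
Δρ/ρ₀ = −αΔT + βΔS = -6.30 × 10⁻⁴ + 7.56 × 10⁻⁴ = 1.26 × 10⁻⁴, so Δρ ≈ 0.1293 kg m⁻³.
N² = (g/ρ₀)·Δρ/Δz = g·(Δρ/ρ₀)/Δz = 9.8 × 1.26 × 10⁻⁴ / 81 = 1.5244 × 10⁻⁵ s⁻².
N = √(1.5244 × 10⁻⁵) = 3.9044 × 10⁻³ rad s⁻¹ → T = 2π/N = 1.6093 × 10³ s ≈ 1.61 × 10³ s.

1.61 × 10³ s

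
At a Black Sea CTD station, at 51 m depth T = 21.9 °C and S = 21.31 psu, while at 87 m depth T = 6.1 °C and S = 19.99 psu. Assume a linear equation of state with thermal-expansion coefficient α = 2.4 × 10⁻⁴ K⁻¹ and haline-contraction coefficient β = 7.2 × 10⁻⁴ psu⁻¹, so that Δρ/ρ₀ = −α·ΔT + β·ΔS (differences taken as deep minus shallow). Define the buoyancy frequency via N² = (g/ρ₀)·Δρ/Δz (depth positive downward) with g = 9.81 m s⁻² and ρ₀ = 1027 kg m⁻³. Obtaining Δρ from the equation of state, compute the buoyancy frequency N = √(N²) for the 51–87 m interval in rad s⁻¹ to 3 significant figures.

ΔT = -15.8 K, ΔS = -1.32 psu (deep − shallow).
Δρ/ρ₀ = −αΔT + βΔS = 3.792 × 10⁻³ − 9.504 × 10⁻⁴ = 2.8416 × 10⁻³, so Δρ ≈ 2.918 kg m⁻³.
N² = (g/ρ₀)·Δρ/Δz = g·(Δρ/ρ₀)/Δz = 9.81 × 2.8416 × 10⁻³ / 36 = 7.7434 × 10⁻⁴ s⁻².
N = √(7.7434 × 10⁻⁴) = 0.027827 rad s⁻¹ ≈ 0.0278 rad s⁻¹.

0.0278 rad s⁻¹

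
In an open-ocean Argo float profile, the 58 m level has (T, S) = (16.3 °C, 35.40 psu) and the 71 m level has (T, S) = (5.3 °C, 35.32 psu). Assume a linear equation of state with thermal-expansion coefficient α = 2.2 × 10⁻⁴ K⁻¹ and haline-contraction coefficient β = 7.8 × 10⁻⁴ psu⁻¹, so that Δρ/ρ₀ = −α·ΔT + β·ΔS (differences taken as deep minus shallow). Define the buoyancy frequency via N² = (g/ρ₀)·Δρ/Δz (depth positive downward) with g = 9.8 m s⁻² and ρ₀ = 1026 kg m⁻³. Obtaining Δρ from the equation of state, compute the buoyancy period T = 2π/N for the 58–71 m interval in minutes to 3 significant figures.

ΔT = -11.0 K, ΔS = -0.08 psu (deep − shallow).
Δρ/ρ₀ = −αΔT + βΔS = 2.42 × 10⁻³ − 6.24 × 10⁻⁵ = 2.3576 × 10⁻³, so Δρ ≈ 2.419 kg m⁻³.
N² = (g/ρ₀)·Δρ/Δz = g·(Δρ/ρ₀)/Δz = 9.8 × 2.3576 × 10⁻³ / 13 = 1.7773 × 10⁻³ s⁻².
N = √(1.7773 × 10⁻³) = 0.042158 rad s⁻¹ → T = 2π/N = 149.04 s = 2.4840 min ≈ 2.48 min.

2.48 min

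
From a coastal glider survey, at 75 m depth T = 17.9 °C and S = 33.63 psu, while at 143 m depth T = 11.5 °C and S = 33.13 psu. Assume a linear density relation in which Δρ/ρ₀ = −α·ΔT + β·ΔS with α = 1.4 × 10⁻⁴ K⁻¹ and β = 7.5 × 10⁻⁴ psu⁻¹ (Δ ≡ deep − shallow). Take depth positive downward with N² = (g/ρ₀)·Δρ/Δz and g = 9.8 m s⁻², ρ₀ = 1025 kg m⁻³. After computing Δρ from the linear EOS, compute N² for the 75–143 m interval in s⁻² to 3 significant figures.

ΔT = -6.4 K, ΔS = -0.50 psu (deep − shallow).
Δρ/ρ₀ = −αΔT + βΔS = 8.96 × 10⁻⁴ − 3.75 × 10⁻⁴ = 5.21 × 10⁻⁴, so Δρ ≈ 0.5340 kg m⁻³.
N² = (g/ρ₀)·Δρ/Δz = g·(Δρ/ρ₀)/Δz = 9.8 × 5.21 × 10⁻⁴ / 68 = 7.5085 × 10⁻⁵ s⁻² ≈ 7.51 × 10⁻⁵ s⁻².

7.51 × 10⁻⁵ s⁻²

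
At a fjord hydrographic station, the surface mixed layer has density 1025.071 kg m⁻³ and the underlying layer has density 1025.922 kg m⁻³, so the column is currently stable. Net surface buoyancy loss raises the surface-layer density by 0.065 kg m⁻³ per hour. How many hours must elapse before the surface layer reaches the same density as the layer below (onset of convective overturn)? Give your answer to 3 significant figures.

Density deficit of the surface layer: 1025.922 − 1025.071 = 0.851 kg m⁻³.
Required change = 0.851 / 0.065 = 13.1 hours.

13.1 hours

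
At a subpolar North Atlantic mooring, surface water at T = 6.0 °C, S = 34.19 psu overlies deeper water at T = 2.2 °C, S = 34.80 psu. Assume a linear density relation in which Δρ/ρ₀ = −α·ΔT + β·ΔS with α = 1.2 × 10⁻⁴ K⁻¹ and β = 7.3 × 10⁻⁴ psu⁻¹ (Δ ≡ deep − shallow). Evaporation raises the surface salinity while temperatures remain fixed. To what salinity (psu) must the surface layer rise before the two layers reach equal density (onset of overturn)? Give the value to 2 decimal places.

Neutral buoyancy requires −α(T_deep − T_surf) + β(S_deep − S_surf′) = 0.
S_surf′ = S_deep − (α/β)·ΔT = 34.80 − (1.2 × 10⁻⁴/7.3 × 10⁻⁴)·(-3.8) = 35.4247 psu.
Increase required: 35.4247 − 34.19 = 1.2347 psu.

35.42 psu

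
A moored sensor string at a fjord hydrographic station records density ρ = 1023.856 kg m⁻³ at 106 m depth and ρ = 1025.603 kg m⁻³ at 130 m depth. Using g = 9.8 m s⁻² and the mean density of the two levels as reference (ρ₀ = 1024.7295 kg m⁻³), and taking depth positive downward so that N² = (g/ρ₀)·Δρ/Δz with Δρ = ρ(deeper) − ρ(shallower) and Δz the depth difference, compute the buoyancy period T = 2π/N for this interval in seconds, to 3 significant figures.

238 s

Δρ = 1025.603 − 1023.856 = 1.747 kg m⁻³ over Δz = 130 − 106 = 24 m.
N² = (9.8/1024.7295) × (1.747/24) = 6.9614 × 10⁻⁴ s⁻².
N = √(6.9614 × 10⁻⁴) = 0.026384 rad s⁻¹, so T = 2π/N = 238.14 s ≈ 238 s.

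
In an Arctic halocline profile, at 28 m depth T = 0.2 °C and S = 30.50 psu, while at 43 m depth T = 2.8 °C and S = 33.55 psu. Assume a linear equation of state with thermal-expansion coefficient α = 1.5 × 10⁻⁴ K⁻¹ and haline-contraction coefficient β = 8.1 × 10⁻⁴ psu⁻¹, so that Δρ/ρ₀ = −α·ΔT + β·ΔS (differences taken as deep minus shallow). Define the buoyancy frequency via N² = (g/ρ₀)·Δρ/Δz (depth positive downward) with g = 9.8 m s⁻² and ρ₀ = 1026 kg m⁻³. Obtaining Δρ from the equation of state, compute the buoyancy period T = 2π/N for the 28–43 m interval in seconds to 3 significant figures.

ΔT = +2.6 K, ΔS = +3.05 psu (deep − shallow).
Δρ/ρ₀ = −αΔT + βΔS = -3.90 × 10⁻⁴ + 2.4705 × 10⁻³ = 2.0805 × 10⁻³, so Δρ ≈ 2.135 kg m⁻³.
N² = (g/ρ₀)·Δρ/Δz = g·(Δρ/ρ₀)/Δz = 9.8 × 2.0805 × 10⁻³ / 15 = 1.3593 × 10⁻³ s⁻².
N = √(1.3593 × 10⁻³) = 0.036869 rad s⁻¹ → T = 2π/N = 170.42 s ≈ 170 s.

170 s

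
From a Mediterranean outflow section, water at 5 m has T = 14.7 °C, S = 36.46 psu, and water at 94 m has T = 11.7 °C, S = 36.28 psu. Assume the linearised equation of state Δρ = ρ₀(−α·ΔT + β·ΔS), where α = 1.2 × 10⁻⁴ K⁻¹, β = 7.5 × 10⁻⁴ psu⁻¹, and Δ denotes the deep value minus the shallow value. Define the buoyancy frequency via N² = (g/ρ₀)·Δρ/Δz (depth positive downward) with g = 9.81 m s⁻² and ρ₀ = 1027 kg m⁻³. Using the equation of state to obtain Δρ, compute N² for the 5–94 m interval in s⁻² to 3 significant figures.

2.48 × 10⁻⁵ s⁻²

ΔT = -3.0 K, ΔS = -0.18 psu (deep − shallow).
Δρ/ρ₀ = −αΔT + βΔS = 3.60 × 10⁻⁴ − 1.35 × 10⁻⁴ = 2.25 × 10⁻⁴, so Δρ ≈ 0.2311 kg m⁻³.
N² = (g/ρ₀)·Δρ/Δz = g·(Δρ/ρ₀)/Δz = 9.81 × 2.25 × 10⁻⁴ / 89 = 2.4801 × 10⁻⁵ s⁻² ≈ 2.48 × 10⁻⁵ s⁻².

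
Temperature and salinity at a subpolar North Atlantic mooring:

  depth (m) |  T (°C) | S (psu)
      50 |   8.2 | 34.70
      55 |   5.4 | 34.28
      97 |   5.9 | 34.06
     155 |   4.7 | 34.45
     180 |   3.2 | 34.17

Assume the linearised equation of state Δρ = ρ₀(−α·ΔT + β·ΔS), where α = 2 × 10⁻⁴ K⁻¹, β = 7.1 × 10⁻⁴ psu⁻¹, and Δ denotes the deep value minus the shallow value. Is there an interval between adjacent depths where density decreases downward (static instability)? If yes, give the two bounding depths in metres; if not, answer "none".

Evaluate Δρ/ρ₀ = −αΔT + βΔS across each adjacent pair:
  50–55 m: −αΔT+βΔS = −(2 × 10⁻⁴)(-2.8)+(7.1 × 10⁻⁴)(-0.42) = 2.6 × 10⁻⁴ → stable
  55–97 m: −αΔT+βΔS = −(2 × 10⁻⁴)(+0.5)+(7.1 × 10⁻⁴)(-0.22) = -2.6 × 10⁻⁴ → UNSTABLE
  97–155 m: −αΔT+βΔS = −(2 × 10⁻⁴)(-1.2)+(7.1 × 10⁻⁴)(+0.39) = 5.2 × 10⁻⁴ → stable
  155–180 m: −αΔT+βΔS = −(2 × 10⁻⁴)(-1.5)+(7.1 × 10⁻⁴)(-0.28) = 1.0 × 10⁻⁴ → stable
The 55–97 m interval has Δρ < 0: lighter water underlies denser water.

55–97 m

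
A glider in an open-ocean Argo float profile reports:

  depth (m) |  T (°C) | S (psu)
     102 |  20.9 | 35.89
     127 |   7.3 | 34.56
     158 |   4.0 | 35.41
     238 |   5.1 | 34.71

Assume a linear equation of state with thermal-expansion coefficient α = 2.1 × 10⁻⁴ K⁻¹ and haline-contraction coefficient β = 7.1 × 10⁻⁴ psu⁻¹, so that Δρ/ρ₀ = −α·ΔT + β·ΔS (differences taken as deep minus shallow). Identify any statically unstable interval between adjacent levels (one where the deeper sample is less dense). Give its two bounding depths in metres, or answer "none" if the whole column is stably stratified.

158–238 m

Evaluate Δρ/ρ₀ = −αΔT + βΔS across each adjacent pair:
  102–127 m: −αΔT+βΔS = −(2.1 × 10⁻⁴)(-13.6)+(7.1 × 10⁻⁴)(-1.33) = 1.9 × 10⁻³ → stable
  127–158 m: −αΔT+βΔS = −(2.1 × 10⁻⁴)(-3.3)+(7.1 × 10⁻⁴)(+0.85) = 1.3 × 10⁻³ → stable
  158–238 m: −αΔT+βΔS = −(2.1 × 10⁻⁴)(+1.1)+(7.1 × 10⁻⁴)(-0.70) = -7.3 × 10⁻⁴ → UNSTABLE
The 158–238 m interval has Δρ < 0: lighter water underlies denser water.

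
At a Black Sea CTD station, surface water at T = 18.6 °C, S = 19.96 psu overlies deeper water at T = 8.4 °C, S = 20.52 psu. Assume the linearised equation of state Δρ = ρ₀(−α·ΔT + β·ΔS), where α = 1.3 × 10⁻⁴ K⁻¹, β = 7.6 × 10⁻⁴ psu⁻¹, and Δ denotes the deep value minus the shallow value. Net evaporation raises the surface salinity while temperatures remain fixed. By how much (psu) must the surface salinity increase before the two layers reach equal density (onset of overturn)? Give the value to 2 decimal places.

Neutral buoyancy requires −α(T_deep − T_surf) + β(S_deep − S_surf′) = 0.
S_surf′ = S_deep − (α/β)·ΔT = 20.52 − (1.3 × 10⁻⁴/7.6 × 10⁻⁴)·(-10.2) = 22.2647 psu.
Increase required: 22.2647 − 19.96 = 2.3047 psu.

2.30 psu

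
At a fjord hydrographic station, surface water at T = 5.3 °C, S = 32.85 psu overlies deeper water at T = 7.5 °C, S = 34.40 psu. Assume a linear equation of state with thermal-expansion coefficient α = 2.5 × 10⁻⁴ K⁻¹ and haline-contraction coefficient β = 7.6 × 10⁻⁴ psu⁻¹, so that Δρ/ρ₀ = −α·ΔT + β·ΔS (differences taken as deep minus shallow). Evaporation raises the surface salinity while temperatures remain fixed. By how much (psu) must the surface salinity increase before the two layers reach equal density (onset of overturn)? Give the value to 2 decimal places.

Neutral buoyancy requires −α(T_deep − T_surf) + β(S_deep − S_surf′) = 0.
S_surf′ = S_deep − (α/β)·ΔT = 34.40 − (2.5 × 10⁻⁴/7.6 × 10⁻⁴)·(+2.2) = 33.6763 psu.
Increase required: 33.6763 − 32.85 = 0.8263 psu.

0.83 psu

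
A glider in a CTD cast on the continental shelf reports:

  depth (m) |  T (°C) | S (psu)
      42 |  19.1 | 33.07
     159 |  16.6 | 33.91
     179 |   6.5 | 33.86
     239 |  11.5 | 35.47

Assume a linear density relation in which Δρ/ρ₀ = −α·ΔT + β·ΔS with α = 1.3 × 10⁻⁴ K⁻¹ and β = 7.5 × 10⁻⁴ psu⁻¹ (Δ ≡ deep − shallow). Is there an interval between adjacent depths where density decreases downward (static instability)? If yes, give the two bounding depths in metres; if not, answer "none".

none

Evaluate Δρ/ρ₀ = −αΔT + βΔS across each adjacent pair:
  42–159 m: −αΔT+βΔS = −(1.3 × 10⁻⁴)(-2.5)+(7.5 × 10⁻⁴)(+0.84) = 9.6 × 10⁻⁴ → stable
  159–179 m: −αΔT+βΔS = −(1.3 × 10⁻⁴)(-10.1)+(7.5 × 10⁻⁴)(-0.05) = 1.3 × 10⁻³ → stable
  179–239 m: −αΔT+βΔS = −(1.3 × 10⁻⁴)(+5.0)+(7.5 × 10⁻⁴)(+1.61) = 5.6 × 10⁻⁴ → stable
Every interval has Δρ > 0: the column is stably stratified throughout.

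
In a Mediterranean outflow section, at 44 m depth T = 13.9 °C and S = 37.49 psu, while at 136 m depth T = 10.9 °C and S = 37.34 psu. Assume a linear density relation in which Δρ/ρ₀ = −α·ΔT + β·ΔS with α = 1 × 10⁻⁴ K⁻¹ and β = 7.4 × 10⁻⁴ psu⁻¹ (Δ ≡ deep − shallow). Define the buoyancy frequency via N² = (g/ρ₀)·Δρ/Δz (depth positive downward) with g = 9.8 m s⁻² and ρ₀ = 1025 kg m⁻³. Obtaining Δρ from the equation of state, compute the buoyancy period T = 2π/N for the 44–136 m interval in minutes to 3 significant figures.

23.3 min

ΔT = -3.0 K, ΔS = -0.15 psu (deep − shallow).
Δρ/ρ₀ = −αΔT + βΔS = 3.00 × 10⁻⁴ − 1.11 × 10⁻⁴ = 1.89 × 10⁻⁴, so Δρ ≈ 0.1937 kg m⁻³.
N² = (g/ρ₀)·Δρ/Δz = g·(Δρ/ρ₀)/Δz = 9.8 × 1.89 × 10⁻⁴ / 92 = 2.0133 × 10⁻⁵ s⁻².
N = √(2.0133 × 10⁻⁵) = 4.4870 × 10⁻³ rad s⁻¹ → T = 2π/N = 1.4003 × 10³ s = 23.338 min ≈ 23.3 min.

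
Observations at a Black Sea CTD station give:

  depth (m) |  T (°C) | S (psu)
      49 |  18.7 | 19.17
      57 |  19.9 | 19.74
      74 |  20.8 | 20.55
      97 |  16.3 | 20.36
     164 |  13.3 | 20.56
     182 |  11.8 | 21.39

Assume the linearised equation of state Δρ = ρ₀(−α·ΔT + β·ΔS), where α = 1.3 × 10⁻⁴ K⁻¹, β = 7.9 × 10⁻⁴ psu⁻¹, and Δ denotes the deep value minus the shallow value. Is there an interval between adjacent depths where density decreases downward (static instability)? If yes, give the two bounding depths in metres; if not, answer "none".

none

Evaluate Δρ/ρ₀ = −αΔT + βΔS across each adjacent pair:
  49–57 m: −αΔT+βΔS = −(1.3 × 10⁻⁴)(+1.2)+(7.9 × 10⁻⁴)(+0.57) = 2.9 × 10⁻⁴ → stable
  57–74 m: −αΔT+βΔS = −(1.3 × 10⁻⁴)(+0.9)+(7.9 × 10⁻⁴)(+0.81) = 5.2 × 10⁻⁴ → stable
  74–97 m: −αΔT+βΔS = −(1.3 × 10⁻⁴)(-4.5)+(7.9 × 10⁻⁴)(-0.19) = 4.3 × 10⁻⁴ → stable
  97–164 m: −αΔT+βΔS = −(1.3 × 10⁻⁴)(-3.0)+(7.9 × 10⁻⁴)(+0.20) = 5.5 × 10⁻⁴ → stable
  164–182 m: −αΔT+βΔS = −(1.3 × 10⁻⁴)(-1.5)+(7.9 × 10⁻⁴)(+0.83) = 8.5 × 10⁻⁴ → stable
Every interval has Δρ > 0: the column is stably stratified throughout.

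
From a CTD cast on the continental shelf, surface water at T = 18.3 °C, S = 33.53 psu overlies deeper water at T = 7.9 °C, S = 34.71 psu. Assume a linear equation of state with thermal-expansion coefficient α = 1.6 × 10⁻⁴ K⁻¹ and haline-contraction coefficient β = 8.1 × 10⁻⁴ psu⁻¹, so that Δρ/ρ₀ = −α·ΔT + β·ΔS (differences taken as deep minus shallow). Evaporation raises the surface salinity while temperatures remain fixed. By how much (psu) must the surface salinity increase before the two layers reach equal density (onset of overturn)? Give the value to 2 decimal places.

3.23 psu

Neutral buoyancy requires −α(T_deep − T_surf) + β(S_deep − S_surf′) = 0.
S_surf′ = S_deep − (α/β)·ΔT = 34.71 − (1.6 × 10⁻⁴/8.1 × 10⁻⁴)·(-10.4) = 36.7643 psu.
Increase required: 36.7643 − 33.53 = 3.2343 psu.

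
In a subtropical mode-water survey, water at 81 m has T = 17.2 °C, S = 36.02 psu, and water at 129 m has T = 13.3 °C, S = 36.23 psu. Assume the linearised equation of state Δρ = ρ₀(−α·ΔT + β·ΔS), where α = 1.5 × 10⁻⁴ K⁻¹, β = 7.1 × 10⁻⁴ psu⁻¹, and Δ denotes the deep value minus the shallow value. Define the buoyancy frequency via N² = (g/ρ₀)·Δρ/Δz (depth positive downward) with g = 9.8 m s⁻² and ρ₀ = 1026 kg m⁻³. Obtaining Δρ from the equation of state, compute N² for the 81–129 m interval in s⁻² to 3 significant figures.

ΔT = -3.9 K, ΔS = +0.21 psu (deep − shallow).
Δρ/ρ₀ = −αΔT + βΔS = 5.85 × 10⁻⁴ + 1.491 × 10⁻⁴ = 7.341 × 10⁻⁴, so Δρ ≈ 0.7532 kg m⁻³.
N² = (g/ρ₀)·Δρ/Δz = g·(Δρ/ρ₀)/Δz = 9.8 × 7.341 × 10⁻⁴ / 48 = 1.4988 × 10⁻⁴ s⁻² ≈ 1.50 × 10⁻⁴ s⁻².

1.50 × 10⁻⁴ s⁻²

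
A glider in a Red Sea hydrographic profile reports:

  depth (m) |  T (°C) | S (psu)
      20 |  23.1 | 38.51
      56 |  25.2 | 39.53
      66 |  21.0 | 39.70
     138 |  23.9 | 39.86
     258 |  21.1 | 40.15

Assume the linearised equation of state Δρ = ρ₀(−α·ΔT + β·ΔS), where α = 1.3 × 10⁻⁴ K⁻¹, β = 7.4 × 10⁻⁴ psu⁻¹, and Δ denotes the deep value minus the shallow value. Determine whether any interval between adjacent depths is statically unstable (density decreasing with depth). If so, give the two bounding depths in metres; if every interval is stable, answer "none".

66–138 m

Evaluate Δρ/ρ₀ = −αΔT + βΔS across each adjacent pair:
  20–56 m: −αΔT+βΔS = −(1.3 × 10⁻⁴)(+2.1)+(7.4 × 10⁻⁴)(+1.02) = 4.8 × 10⁻⁴ → stable
  56–66 m: −αΔT+βΔS = −(1.3 × 10⁻⁴)(-4.2)+(7.4 × 10⁻⁴)(+0.17) = 6.7 × 10⁻⁴ → stable
  66–138 m: −αΔT+βΔS = −(1.3 × 10⁻⁴)(+2.9)+(7.4 × 10⁻⁴)(+0.16) = -2.6 × 10⁻⁴ → UNSTABLE
  138–258 m: −αΔT+βΔS = −(1.3 × 10⁻⁴)(-2.8)+(7.4 × 10⁻⁴)(+0.29) = 5.8 × 10⁻⁴ → stable
The 66–138 m interval has Δρ < 0: lighter water underlies denser water.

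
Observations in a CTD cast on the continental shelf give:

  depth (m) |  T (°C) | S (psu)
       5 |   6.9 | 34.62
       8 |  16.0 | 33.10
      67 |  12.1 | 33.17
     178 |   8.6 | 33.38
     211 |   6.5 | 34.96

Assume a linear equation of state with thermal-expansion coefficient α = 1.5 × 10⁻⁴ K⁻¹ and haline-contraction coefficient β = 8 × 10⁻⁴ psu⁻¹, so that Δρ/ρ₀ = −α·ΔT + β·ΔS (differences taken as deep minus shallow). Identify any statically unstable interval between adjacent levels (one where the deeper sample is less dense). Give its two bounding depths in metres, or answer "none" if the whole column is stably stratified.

5–8 m

Evaluate Δρ/ρ₀ = −αΔT + βΔS across each adjacent pair:
  5–8 m: −αΔT+βΔS = −(1.5 × 10⁻⁴)(+9.1)+(8 × 10⁻⁴)(-1.52) = -2.6 × 10⁻³ → UNSTABLE
  8–67 m: −αΔT+βΔS = −(1.5 × 10⁻⁴)(-3.9)+(8 × 10⁻⁴)(+0.07) = 6.4 × 10⁻⁴ → stable
  67–178 m: −αΔT+βΔS = −(1.5 × 10⁻⁴)(-3.5)+(8 × 10⁻⁴)(+0.21) = 6.9 × 10⁻⁴ → stable
  178–211 m: −αΔT+βΔS = −(1.5 × 10⁻⁴)(-2.1)+(8 × 10⁻⁴)(+1.58) = 1.6 × 10⁻³ → stable
The 5–8 m interval has Δρ < 0: lighter water underlies denser water.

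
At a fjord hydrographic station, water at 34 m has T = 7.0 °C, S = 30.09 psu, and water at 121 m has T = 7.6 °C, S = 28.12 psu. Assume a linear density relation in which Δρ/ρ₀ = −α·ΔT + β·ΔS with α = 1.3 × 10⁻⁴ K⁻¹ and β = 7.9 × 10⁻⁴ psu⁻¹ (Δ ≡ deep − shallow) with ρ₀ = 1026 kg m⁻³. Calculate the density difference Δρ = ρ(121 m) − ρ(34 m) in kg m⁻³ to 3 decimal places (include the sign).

-1.677 kg m⁻³

ΔT = +0.6 K, ΔS = -1.97 psu (deep − shallow).
Δρ/ρ₀ = −(1.3 × 10⁻⁴)(+0.6) + (7.9 × 10⁻⁴)(-1.97) = -1.6343 × 10⁻³.
Δρ = 1026 × (-1.6343 × 10⁻³) = -1.677 kg m⁻³.
Negative Δρ: lighter below, statically unstable.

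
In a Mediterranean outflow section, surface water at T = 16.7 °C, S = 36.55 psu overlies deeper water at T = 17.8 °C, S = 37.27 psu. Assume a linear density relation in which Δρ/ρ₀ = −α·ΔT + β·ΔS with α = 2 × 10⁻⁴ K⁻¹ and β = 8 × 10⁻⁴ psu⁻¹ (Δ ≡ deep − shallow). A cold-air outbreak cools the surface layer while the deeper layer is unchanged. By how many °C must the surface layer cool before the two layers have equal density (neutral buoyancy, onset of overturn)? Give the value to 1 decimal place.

1.8 °C

Neutral buoyancy requires Δρ = 0, i.e. −α(T_deep − T_surf′) + β(S_deep − S_surf) = 0.
T_surf′ = T_deep − (β/α)·ΔS = 17.8 − (8 × 10⁻⁴/2 × 10⁻⁴)·(+0.72) = 14.920 °C.
Cooling required: 16.7 − (14.920) = 1.780 °C.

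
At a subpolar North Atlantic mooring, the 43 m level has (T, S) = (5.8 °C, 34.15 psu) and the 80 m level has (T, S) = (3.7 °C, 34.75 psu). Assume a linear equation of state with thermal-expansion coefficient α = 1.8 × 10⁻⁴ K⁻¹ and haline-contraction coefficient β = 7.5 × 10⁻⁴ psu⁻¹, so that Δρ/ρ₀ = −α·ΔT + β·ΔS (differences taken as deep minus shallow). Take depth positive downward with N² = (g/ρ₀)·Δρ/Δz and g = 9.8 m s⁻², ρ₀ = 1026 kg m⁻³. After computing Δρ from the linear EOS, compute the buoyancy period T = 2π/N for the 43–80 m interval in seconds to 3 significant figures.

424 s

ΔT = -2.1 K, ΔS = +0.60 psu (deep − shallow).
Δρ/ρ₀ = −αΔT + βΔS = 3.78 × 10⁻⁴ + 4.50 × 10⁻⁴ = 8.28 × 10⁻⁴, so Δρ ≈ 0.8495 kg m⁻³.
N² = (g/ρ₀)·Δρ/Δz = g·(Δρ/ρ₀)/Δz = 9.8 × 8.28 × 10⁻⁴ / 37 = 2.1931 × 10⁻⁴ s⁻².
N = √(2.1931 × 10⁻⁴) = 0.014809 rad s⁻¹ → T = 2π/N = 424.28 s ≈ 424 s.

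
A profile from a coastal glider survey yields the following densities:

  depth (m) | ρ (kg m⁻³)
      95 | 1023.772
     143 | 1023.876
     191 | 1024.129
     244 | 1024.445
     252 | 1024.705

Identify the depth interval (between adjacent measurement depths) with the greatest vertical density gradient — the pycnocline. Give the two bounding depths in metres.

244–252 m

Compute the density gradient over each adjacent pair:
  95–143 m: Δρ/Δz = 0.104/48 = 2.2 × 10⁻³ kg m⁻⁴
  143–191 m: Δρ/Δz = 0.253/48 = 5.3 × 10⁻³ kg m⁻⁴
  191–244 m: Δρ/Δz = 0.316/53 = 6.0 × 10⁻³ kg m⁻⁴
  244–252 m: Δρ/Δz = 0.260/8 = 0.033 kg m⁻⁴
The largest gradient is in the 244–252 m interval — the pycnocline.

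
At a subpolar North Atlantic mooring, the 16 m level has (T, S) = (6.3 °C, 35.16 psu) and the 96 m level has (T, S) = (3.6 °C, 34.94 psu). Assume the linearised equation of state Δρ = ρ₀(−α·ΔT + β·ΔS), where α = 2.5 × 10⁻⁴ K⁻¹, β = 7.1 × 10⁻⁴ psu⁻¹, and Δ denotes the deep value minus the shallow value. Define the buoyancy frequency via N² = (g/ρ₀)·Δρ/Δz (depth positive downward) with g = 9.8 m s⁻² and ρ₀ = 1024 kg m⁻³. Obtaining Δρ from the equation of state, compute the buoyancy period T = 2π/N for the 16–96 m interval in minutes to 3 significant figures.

13.1 min

ΔT = -2.7 K, ΔS = -0.22 psu (deep − shallow).
Δρ/ρ₀ = −αΔT + βΔS = 6.75 × 10⁻⁴ − 1.562 × 10⁻⁴ = 5.188 × 10⁻⁴, so Δρ ≈ 0.5313 kg m⁻³.
N² = (g/ρ₀)·Δρ/Δz = g·(Δρ/ρ₀)/Δz = 9.8 × 5.188 × 10⁻⁴ / 80 = 6.3553 × 10⁻⁵ s⁻².
N = √(6.3553 × 10⁻⁵) = 7.9720 × 10⁻³ rad s⁻¹ → T = 2π/N = 788.16 s = 13.136 min ≈ 13.1 min.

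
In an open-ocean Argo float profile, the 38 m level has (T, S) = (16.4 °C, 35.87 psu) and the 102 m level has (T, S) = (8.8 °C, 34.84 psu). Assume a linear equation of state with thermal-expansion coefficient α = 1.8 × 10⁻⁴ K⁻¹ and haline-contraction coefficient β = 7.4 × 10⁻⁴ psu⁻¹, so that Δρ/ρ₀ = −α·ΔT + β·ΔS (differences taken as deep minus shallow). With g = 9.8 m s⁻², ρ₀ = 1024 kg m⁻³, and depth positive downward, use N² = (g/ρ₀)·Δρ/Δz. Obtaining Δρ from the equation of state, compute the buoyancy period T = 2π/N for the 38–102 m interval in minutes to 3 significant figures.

10.9 min

ΔT = -7.6 K, ΔS = -1.03 psu (deep − shallow).
Δρ/ρ₀ = −αΔT + βΔS = 1.368 × 10⁻³ − 7.622 × 10⁻⁴ = 6.058 × 10⁻⁴, so Δρ ≈ 0.6203 kg m⁻³.
N² = (g/ρ₀)·Δρ/Δz = g·(Δρ/ρ₀)/Δz = 9.8 × 6.058 × 10⁻⁴ / 64 = 9.2763 × 10⁻⁵ s⁻².
N = √(9.2763 × 10⁻⁵) = 9.6314 × 10⁻³ rad s⁻¹ → T = 2π/N = 652.36 s = 10.873 min ≈ 10.9 min.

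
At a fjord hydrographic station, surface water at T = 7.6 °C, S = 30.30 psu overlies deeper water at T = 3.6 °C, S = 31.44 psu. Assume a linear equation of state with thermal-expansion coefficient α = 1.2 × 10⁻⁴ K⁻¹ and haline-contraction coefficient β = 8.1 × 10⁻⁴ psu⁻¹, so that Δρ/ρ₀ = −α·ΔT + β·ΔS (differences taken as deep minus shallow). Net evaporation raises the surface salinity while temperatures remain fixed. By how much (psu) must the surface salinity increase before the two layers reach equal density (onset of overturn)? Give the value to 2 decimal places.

1.73 psu

Neutral buoyancy requires −α(T_deep − T_surf) + β(S_deep − S_surf′) = 0.
S_surf′ = S_deep − (α/β)·ΔT = 31.44 − (1.2 × 10⁻⁴/8.1 × 10⁻⁴)·(-4.0) = 32.0326 psu.
Increase required: 32.0326 − 30.30 = 1.7326 psu.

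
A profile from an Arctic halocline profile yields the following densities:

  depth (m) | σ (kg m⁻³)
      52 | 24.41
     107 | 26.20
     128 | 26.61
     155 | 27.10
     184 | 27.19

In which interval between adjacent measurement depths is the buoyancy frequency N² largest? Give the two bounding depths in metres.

Compute the density gradient over each adjacent pair:
  52–107 m: Δρ/Δz = 1.79/55 = 0.033 kg m⁻⁴
  107–128 m: Δρ/Δz = 0.41/21 = 0.020 kg m⁻⁴
  128–155 m: Δρ/Δz = 0.49/27 = 0.018 kg m⁻⁴
  155–184 m: Δρ/Δz = 0.09/29 = 3.1 × 10⁻³ kg m⁻⁴
The largest gradient is in the 52–107 m interval — the pycnocline.

52–107 m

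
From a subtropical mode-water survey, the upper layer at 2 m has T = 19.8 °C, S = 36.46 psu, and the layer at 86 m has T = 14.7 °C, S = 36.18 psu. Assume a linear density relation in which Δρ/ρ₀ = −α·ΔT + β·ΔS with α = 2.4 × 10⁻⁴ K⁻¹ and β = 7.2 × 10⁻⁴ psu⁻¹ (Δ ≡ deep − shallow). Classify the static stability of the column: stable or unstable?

ΔT = 14.7 − 19.8 = -5.1 K and ΔS = 36.18 − 36.46 = -0.28 psu (deep − shallow).
−αΔT = 1.224 × 10⁻³; βΔS = -2.016 × 10⁻⁴; sum Δρ/ρ₀ = 1.0224 × 10⁻³.
Δρ/ρ₀ > 0, so Δρ > 0: deeper water is denser → statically stable.

stable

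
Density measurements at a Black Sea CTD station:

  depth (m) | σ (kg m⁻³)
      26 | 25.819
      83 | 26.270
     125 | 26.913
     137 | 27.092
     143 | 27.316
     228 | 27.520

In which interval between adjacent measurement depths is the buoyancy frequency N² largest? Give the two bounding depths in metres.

Compute the density gradient over each adjacent pair:
  26–83 m: Δρ/Δz = 0.451/57 = 7.9 × 10⁻³ kg m⁻⁴
  83–125 m: Δρ/Δz = 0.643/42 = 0.015 kg m⁻⁴
  125–137 m: Δρ/Δz = 0.179/12 = 0.015 kg m⁻⁴
  137–143 m: Δρ/Δz = 0.224/6 = 0.037 kg m⁻⁴
  143–228 m: Δρ/Δz = 0.204/85 = 2.4 × 10⁻³ kg m⁻⁴
The largest gradient is in the 137–143 m interval — the pycnocline.

137–143 m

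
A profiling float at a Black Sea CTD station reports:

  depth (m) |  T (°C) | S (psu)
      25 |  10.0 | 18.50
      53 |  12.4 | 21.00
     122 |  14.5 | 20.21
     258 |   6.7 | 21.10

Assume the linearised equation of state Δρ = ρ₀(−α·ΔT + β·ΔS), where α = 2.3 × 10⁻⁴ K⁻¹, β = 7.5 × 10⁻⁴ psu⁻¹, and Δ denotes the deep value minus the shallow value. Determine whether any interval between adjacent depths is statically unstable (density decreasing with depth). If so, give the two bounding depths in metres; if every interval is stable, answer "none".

Evaluate Δρ/ρ₀ = −αΔT + βΔS across each adjacent pair:
  25–53 m: −αΔT+βΔS = −(2.3 × 10⁻⁴)(+2.4)+(7.5 × 10⁻⁴)(+2.50) = 1.3 × 10⁻³ → stable
  53–122 m: −αΔT+βΔS = −(2.3 × 10⁻⁴)(+2.1)+(7.5 × 10⁻⁴)(-0.79) = -1.1 × 10⁻³ → UNSTABLE
  122–258 m: −αΔT+βΔS = −(2.3 × 10⁻⁴)(-7.8)+(7.5 × 10⁻⁴)(+0.89) = 2.5 × 10⁻³ → stable
The 53–122 m interval has Δρ < 0: lighter water underlies denser water.

53–122 m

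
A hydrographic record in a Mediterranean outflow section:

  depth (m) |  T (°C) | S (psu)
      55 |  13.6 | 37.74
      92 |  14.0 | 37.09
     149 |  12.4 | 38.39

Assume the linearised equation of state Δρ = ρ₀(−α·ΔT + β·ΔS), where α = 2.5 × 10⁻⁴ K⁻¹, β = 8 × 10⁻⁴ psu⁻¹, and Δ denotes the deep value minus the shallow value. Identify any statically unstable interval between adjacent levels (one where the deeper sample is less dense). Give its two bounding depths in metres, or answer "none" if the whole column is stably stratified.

55–92 m

Evaluate Δρ/ρ₀ = −αΔT + βΔS across each adjacent pair:
  55–92 m: −αΔT+βΔS = −(2.5 × 10⁻⁴)(+0.4)+(8 × 10⁻⁴)(-0.65) = -6.2 × 10⁻⁴ → UNSTABLE
  92–149 m: −αΔT+βΔS = −(2.5 × 10⁻⁴)(-1.6)+(8 × 10⁻⁴)(+1.30) = 1.4 × 10⁻³ → stable
The 55–92 m interval has Δρ < 0: lighter water underlies denser water.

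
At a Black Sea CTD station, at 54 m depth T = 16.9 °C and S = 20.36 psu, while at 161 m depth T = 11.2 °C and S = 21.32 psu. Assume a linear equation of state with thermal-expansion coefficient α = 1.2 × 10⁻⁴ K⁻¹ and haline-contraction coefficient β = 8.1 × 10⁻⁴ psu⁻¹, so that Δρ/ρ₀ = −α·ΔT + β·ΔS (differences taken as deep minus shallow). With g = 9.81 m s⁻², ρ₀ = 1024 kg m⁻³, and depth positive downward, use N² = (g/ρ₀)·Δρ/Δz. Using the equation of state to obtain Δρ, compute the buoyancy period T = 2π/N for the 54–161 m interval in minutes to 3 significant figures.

ΔT = -5.7 K, ΔS = +0.96 psu (deep − shallow).
Δρ/ρ₀ = −αΔT + βΔS = 6.84 × 10⁻⁴ + 7.776 × 10⁻⁴ = 1.4616 × 10⁻³, so Δρ ≈ 1.497 kg m⁻³.
N² = (g/ρ₀)·Δρ/Δz = g·(Δρ/ρ₀)/Δz = 9.81 × 1.4616 × 10⁻³ / 107 = 1.3400 × 10⁻⁴ s⁻².
N = √(1.3400 × 10⁻⁴) = 0.011576 rad s⁻¹ → T = 2π/N = 542.78 s = 9.0463 min ≈ 9.05 min.

9.05 min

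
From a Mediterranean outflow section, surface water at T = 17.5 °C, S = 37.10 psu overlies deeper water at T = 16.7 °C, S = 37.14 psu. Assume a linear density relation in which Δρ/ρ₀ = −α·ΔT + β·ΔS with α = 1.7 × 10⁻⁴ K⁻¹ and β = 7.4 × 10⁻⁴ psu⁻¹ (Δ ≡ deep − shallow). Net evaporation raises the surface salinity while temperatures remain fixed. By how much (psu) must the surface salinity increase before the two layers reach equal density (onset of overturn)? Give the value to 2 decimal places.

Neutral buoyancy requires −α(T_deep − T_surf) + β(S_deep − S_surf′) = 0.
S_surf′ = S_deep − (α/β)·ΔT = 37.14 − (1.7 × 10⁻⁴/7.4 × 10⁻⁴)·(-0.8) = 37.3238 psu.
Increase required: 37.3238 − 37.10 = 0.2238 psu.

0.22 psu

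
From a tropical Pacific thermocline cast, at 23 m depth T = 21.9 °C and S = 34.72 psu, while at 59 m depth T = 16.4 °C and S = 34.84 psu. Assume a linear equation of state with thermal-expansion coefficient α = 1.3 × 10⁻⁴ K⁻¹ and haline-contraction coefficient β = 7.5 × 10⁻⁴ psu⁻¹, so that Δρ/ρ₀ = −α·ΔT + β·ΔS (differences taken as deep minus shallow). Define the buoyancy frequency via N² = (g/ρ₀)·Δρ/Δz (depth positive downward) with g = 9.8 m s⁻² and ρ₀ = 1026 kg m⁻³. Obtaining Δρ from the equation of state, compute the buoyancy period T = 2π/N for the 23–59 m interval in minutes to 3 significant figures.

ΔT = -5.5 K, ΔS = +0.12 psu (deep − shallow).
Δρ/ρ₀ = −αΔT + βΔS = 7.15 × 10⁻⁴ + 9.00 × 10⁻⁵ = 8.05 × 10⁻⁴, so Δρ ≈ 0.8259 kg m⁻³.
N² = (g/ρ₀)·Δρ/Δz = g·(Δρ/ρ₀)/Δz = 9.8 × 8.05 × 10⁻⁴ / 36 = 2.1914 × 10⁻⁴ s⁻².
N = √(2.1914 × 10⁻⁴) = 0.014803 rad s⁻¹ → T = 2π/N = 424.45 s = 7.0742 min ≈ 7.07 min.

7.07 min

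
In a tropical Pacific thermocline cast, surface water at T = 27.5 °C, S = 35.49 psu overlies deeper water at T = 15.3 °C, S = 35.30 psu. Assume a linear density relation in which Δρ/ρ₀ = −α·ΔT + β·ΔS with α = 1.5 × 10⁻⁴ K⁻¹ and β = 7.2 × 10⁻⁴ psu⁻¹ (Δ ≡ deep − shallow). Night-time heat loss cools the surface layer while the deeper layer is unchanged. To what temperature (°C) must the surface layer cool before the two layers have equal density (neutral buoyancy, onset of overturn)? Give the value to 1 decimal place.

16.2 °C

Neutral buoyancy requires Δρ = 0, i.e. −α(T_deep − T_surf′) + β(S_deep − S_surf) = 0.
T_surf′ = T_deep − (β/α)·ΔS = 15.3 − (7.2 × 10⁻⁴/1.5 × 10⁻⁴)·(-0.19) = 16.212 °C.
Cooling required: 27.5 − (16.212) = 11.288 °C.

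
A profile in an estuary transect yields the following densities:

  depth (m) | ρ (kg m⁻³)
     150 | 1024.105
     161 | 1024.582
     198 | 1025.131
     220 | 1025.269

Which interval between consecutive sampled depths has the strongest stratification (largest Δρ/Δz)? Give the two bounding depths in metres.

150–161 m

Compute the density gradient over each adjacent pair:
  150–161 m: Δρ/Δz = 0.477/11 = 0.043 kg m⁻⁴
  161–198 m: Δρ/Δz = 0.549/37 = 0.015 kg m⁻⁴
  198–220 m: Δρ/Δz = 0.138/22 = 6.3 × 10⁻³ kg m⁻⁴
The largest gradient is in the 150–161 m interval — the pycnocline.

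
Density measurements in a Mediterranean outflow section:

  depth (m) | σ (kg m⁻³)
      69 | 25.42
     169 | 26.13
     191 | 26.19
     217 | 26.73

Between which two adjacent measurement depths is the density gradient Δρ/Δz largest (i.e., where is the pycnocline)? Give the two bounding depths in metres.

Compute the density gradient over each adjacent pair:
  69–169 m: Δρ/Δz = 0.71/100 = 7.1 × 10⁻³ kg m⁻⁴
  169–191 m: Δρ/Δz = 0.06/22 = 2.7 × 10⁻³ kg m⁻⁴
  191–217 m: Δρ/Δz = 0.54/26 = 0.021 kg m⁻⁴
The largest gradient is in the 191–217 m interval — the pycnocline.

191–217 m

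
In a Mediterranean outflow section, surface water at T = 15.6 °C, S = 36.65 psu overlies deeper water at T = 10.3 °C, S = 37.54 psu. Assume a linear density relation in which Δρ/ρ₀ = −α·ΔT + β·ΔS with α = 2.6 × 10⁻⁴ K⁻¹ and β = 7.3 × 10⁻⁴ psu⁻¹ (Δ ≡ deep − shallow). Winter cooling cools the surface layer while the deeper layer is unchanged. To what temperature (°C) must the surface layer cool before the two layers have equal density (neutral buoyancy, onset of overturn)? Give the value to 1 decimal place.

Neutral buoyancy requires Δρ = 0, i.e. −α(T_deep − T_surf′) + β(S_deep − S_surf) = 0.
T_surf′ = T_deep − (β/α)·ΔS = 10.3 − (7.3 × 10⁻⁴/2.6 × 10⁻⁴)·(+0.89) = 7.801 °C.
Cooling required: 15.6 − (7.801) = 7.799 °C.

7.8 °C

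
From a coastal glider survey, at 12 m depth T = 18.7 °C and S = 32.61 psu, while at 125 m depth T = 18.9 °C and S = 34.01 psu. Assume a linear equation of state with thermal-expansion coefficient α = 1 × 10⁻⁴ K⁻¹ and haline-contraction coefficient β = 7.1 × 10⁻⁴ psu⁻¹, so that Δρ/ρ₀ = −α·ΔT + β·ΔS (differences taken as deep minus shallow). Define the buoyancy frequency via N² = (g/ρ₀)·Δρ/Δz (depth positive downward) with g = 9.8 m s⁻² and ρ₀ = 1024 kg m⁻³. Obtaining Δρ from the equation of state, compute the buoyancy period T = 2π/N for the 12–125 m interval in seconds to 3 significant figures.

ΔT = +0.2 K, ΔS = +1.40 psu (deep − shallow).
Δρ/ρ₀ = −αΔT + βΔS = -2.00 × 10⁻⁵ + 9.94 × 10⁻⁴ = 9.74 × 10⁻⁴, so Δρ ≈ 0.9974 kg m⁻³.
N² = (g/ρ₀)·Δρ/Δz = g·(Δρ/ρ₀)/Δz = 9.8 × 9.74 × 10⁻⁴ / 113 = 8.4471 × 10⁻⁵ s⁻².
N = √(8.4471 × 10⁻⁵) = 9.1908 × 10⁻³ rad s⁻¹ → T = 2π/N = 683.64 s ≈ 684 s.

684 s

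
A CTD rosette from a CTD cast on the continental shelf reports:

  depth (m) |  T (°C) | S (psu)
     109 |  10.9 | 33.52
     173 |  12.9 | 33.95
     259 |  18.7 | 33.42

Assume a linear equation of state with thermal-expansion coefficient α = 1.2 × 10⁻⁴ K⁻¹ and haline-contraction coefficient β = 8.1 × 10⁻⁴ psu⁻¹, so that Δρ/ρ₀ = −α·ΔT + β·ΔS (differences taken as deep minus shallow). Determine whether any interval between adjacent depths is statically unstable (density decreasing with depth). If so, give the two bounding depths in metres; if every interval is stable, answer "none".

Evaluate Δρ/ρ₀ = −αΔT + βΔS across each adjacent pair:
  109–173 m: −αΔT+βΔS = −(1.2 × 10⁻⁴)(+2.0)+(8.1 × 10⁻⁴)(+0.43) = 1.1 × 10⁻⁴ → stable
  173–259 m: −αΔT+βΔS = −(1.2 × 10⁻⁴)(+5.8)+(8.1 × 10⁻⁴)(-0.53) = -1.1 × 10⁻³ → UNSTABLE
The 173–259 m interval has Δρ < 0: lighter water underlies denser water.

173–259 m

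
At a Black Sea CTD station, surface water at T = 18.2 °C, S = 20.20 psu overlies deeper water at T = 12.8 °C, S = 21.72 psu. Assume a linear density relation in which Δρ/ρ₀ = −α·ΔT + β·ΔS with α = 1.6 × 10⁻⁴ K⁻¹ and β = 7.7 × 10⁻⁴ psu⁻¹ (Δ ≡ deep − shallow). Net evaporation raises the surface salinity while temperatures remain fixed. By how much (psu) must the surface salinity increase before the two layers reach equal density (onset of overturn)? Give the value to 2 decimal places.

Neutral buoyancy requires −α(T_deep − T_surf) + β(S_deep − S_surf′) = 0.
S_surf′ = S_deep − (α/β)·ΔT = 21.72 − (1.6 × 10⁻⁴/7.7 × 10⁻⁴)·(-5.4) = 22.8421 psu.
Increase required: 22.8421 − 20.20 = 2.6421 psu.

2.64 psu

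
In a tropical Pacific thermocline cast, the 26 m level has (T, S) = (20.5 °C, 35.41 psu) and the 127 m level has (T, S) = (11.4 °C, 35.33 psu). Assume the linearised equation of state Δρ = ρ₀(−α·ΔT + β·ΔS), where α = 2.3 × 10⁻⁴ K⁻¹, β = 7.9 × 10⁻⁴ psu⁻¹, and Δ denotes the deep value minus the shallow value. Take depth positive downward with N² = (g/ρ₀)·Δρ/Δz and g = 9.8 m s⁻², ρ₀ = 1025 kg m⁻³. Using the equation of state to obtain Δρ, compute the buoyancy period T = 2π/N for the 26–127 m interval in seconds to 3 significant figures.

448 s

ΔT = -9.1 K, ΔS = -0.08 psu (deep − shallow).
Δρ/ρ₀ = −αΔT + βΔS = 2.093 × 10⁻³ − 6.32 × 10⁻⁵ = 2.0298 × 10⁻³, so Δρ ≈ 2.081 kg m⁻³.
N² = (g/ρ₀)·Δρ/Δz = g·(Δρ/ρ₀)/Δz = 9.8 × 2.0298 × 10⁻³ / 101 = 1.9695 × 10⁻⁴ s⁻².
N = √(1.9695 × 10⁻⁴) = 0.014034 rad s⁻¹ → T = 2π/N = 447.71 s ≈ 448 s.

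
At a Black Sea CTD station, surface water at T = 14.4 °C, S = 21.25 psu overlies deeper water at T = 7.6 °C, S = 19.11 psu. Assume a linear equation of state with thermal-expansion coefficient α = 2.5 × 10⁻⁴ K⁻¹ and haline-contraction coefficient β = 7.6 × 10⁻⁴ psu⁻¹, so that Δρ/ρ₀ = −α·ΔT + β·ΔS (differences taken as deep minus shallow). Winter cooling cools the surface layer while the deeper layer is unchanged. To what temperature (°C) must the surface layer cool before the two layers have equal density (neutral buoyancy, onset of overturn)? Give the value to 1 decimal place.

Neutral buoyancy requires Δρ = 0, i.e. −α(T_deep − T_surf′) + β(S_deep − S_surf) = 0.
T_surf′ = T_deep − (β/α)·ΔS = 7.6 − (7.6 × 10⁻⁴/2.5 × 10⁻⁴)·(-2.14) = 14.106 °C.
Cooling required: 14.4 − (14.106) = 0.294 °C.

14.1 °C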